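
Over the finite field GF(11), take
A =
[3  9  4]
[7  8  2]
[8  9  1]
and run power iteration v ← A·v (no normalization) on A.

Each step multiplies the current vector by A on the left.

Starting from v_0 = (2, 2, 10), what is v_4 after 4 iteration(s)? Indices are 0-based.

v_0 = (2, 2, 10).
v_1 = A·v_0 = (9, 6, 0).
v_2 = A·v_1 = (4, 1, 5).
v_3 = A·v_2 = (8, 2, 2).
v_4 = A·v_3 = (6, 10, 7).

v_4 = (6, 10, 7)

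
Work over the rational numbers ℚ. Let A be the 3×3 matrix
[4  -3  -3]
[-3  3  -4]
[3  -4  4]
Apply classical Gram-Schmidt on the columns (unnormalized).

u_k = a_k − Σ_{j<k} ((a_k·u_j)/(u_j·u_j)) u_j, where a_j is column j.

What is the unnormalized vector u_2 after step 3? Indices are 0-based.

u_2 = (-75/67, -175/67, -75/67)

Step 1: u_0 = a_0 = (4, -3, 3).
Step 2: u_1 = a_1 − (-33/34)·u_0 = (15/17, 3/34, -37/34).
Step 3: u_2 = a_2 − (6/17)·u_0 − (-250/67)·u_1 = (-75/67, -175/67, -75/67).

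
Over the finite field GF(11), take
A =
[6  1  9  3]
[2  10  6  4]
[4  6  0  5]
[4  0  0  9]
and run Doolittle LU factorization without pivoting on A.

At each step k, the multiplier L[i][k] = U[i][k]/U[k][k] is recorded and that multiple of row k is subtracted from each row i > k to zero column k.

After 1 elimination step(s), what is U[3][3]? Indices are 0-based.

k=0: U[0][0]=6
  eliminate (1,0): mult=4, new row 1: (0, 6, 3, 3); set L[1][0]=4
  eliminate (2,0): mult=8, new row 2: (0, 9, 5, 3); set L[2][0]=8
  eliminate (3,0): mult=8, new row 3: (0, 3, 5, 7); set L[3][0]=8

U[3][3] = 7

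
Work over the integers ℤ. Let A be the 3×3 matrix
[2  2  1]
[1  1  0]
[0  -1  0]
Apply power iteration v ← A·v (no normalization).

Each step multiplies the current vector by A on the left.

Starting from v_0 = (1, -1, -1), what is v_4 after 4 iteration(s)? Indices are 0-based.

v_4 = (-11, -6, 2)

v_0 = (1, -1, -1).
v_1 = A·v_0 = (-1, 0, 1).
v_2 = A·v_1 = (-1, -1, 0).
v_3 = A·v_2 = (-4, -2, 1).
v_4 = A·v_3 = (-11, -6, 2).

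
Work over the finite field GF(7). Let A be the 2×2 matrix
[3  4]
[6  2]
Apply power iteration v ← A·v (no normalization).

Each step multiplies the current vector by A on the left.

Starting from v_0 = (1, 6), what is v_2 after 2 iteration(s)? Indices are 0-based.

v_0 = (1, 6).
v_1 = A·v_0 = (6, 4).
v_2 = A·v_1 = (6, 2).

v_2 = (6, 2)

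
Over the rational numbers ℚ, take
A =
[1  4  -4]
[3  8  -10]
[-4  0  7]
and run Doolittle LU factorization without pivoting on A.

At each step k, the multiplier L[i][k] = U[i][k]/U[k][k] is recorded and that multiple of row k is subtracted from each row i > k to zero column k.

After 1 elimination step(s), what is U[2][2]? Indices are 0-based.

U[2][2] = -9

k=0: U[0][0]=1
  eliminate (1,0): mult=3, new row 1: (0, -4, 2); set L[1][0]=3
  eliminate (2,0): mult=-4, new row 2: (0, 16, -9); set L[2][0]=-4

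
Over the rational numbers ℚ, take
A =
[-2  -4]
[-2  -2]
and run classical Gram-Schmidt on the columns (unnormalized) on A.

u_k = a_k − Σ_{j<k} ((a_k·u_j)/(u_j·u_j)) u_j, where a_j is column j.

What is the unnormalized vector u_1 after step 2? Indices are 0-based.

u_1 = (-1, 1)

Step 1: u_0 = a_0 = (-2, -2).
Step 2: u_1 = a_1 − (3/2)·u_0 = (-1, 1).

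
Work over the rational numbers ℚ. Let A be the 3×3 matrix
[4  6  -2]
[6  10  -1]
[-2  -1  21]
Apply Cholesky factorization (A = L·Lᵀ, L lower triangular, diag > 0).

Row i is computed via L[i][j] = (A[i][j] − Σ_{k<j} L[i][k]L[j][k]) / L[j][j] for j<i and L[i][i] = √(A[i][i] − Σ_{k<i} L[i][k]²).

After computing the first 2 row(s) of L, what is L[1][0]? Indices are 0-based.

Step 1: L[0][0] = √(4) = 2.
  L[1][0] = (6) / L[0][0] = 3.
Step 2: L[1][1] = √(1) = 1.

L[1][0] = 3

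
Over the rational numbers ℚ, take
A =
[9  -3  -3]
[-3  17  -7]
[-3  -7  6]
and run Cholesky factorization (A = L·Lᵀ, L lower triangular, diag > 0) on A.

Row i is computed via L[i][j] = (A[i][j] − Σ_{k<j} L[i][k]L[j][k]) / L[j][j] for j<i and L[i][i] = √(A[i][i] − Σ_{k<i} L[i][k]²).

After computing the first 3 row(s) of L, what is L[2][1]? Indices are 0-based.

L[2][1] = -2

Step 1: L[0][0] = √(9) = 3.
  L[1][0] = (-3) / L[0][0] = -1.
Step 2: L[1][1] = √(16) = 4.
  L[2][0] = (-3) / L[0][0] = -1.
  L[2][1] = (-8) / L[1][1] = -2.
Step 3: L[2][2] = √(1) = 1.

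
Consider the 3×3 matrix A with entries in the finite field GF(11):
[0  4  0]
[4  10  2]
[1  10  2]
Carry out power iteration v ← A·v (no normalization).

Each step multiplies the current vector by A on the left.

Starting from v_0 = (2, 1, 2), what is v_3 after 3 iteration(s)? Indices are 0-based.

v_3 = (5, 2, 2)

v_0 = (2, 1, 2).
v_1 = A·v_0 = (4, 0, 5).
v_2 = A·v_1 = (0, 4, 3).
v_3 = A·v_2 = (5, 2, 2).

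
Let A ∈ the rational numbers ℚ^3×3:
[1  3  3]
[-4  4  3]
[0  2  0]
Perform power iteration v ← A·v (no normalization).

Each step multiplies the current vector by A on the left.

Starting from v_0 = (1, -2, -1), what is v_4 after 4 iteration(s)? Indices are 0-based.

v_4 = (-485, 900, 20)

v_0 = (1, -2, -1).
v_1 = A·v_0 = (-8, -15, -4).
v_2 = A·v_1 = (-65, -40, -30).
v_3 = A·v_2 = (-275, 10, -80).
v_4 = A·v_3 = (-485, 900, 20).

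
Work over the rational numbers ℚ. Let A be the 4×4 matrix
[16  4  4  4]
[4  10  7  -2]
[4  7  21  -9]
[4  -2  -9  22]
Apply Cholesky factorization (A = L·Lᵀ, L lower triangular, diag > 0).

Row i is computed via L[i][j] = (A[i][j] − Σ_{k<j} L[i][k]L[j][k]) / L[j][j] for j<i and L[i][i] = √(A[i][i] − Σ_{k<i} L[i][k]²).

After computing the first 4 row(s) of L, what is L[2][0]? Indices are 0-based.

L[2][0] = 1

Step 1: L[0][0] = √(16) = 4.
  L[1][0] = (4) / L[0][0] = 1.
Step 2: L[1][1] = √(9) = 3.
  L[2][0] = (4) / L[0][0] = 1.
  L[2][1] = (6) / L[1][1] = 2.
Step 3: L[2][2] = √(16) = 4.
  L[3][0] = (4) / L[0][0] = 1.
  L[3][1] = (-3) / L[1][1] = -1.
  L[3][2] = (-8) / L[2][2] = -2.
Step 4: L[3][3] = √(16) = 4.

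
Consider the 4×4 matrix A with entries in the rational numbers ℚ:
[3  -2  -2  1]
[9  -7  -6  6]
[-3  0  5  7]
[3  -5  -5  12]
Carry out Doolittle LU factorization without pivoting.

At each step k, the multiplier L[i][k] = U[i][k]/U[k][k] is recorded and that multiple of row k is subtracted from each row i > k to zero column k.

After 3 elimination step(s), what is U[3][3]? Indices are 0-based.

k=0: U[0][0]=3
  eliminate (1,0): mult=3, new row 1: (0, -1, 0, 3); set L[1][0]=3
  eliminate (2,0): mult=-1, new row 2: (0, -2, 3, 8); set L[2][0]=-1
  eliminate (3,0): mult=1, new row 3: (0, -3, -3, 11); set L[3][0]=1
k=1: U[1][1]=-1
  eliminate (2,1): mult=2, new row 2: (0, 0, 3, 2); set L[2][1]=2
  eliminate (3,1): mult=3, new row 3: (0, 0, -3, 2); set L[3][1]=3
k=2: U[2][2]=3
  eliminate (3,2): mult=-1, new row 3: (0, 0, 0, 4); set L[3][2]=-1

U[3][3] = 4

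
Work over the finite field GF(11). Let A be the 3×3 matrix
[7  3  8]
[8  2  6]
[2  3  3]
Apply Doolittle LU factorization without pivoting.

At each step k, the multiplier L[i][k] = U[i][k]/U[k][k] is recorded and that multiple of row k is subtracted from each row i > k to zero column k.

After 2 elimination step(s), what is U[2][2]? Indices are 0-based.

Step 1: pivot at (0,0) is 7.
  row1 ← row1 − (9)·row0  ⇒  L[1][0]=9, U row1=(0, 8, 0)
  row2 ← row2 − (5)·row0  ⇒  L[2][0]=5, U row2=(0, 10, 7)
Step 2: pivot at (1,1) is 8.
  row2 ← row2 − (4)·row1  ⇒  L[2][1]=4, U row2=(0, 0, 7)

U[2][2] = 7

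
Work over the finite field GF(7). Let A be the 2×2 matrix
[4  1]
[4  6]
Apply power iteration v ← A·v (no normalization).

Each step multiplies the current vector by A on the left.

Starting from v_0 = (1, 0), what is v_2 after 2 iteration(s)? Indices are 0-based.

v_2 = (6, 5)

v_0 = (1, 0).
v_1 = A·v_0 = (4, 4).
v_2 = A·v_1 = (6, 5).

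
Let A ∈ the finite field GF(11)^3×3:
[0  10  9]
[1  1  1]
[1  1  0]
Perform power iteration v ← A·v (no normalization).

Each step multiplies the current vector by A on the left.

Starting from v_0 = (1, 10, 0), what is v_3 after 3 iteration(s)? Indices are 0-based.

v_3 = (8, 2, 1)

v_0 = (1, 10, 0).
v_1 = A·v_0 = (1, 0, 0).
v_2 = A·v_1 = (0, 1, 1).
v_3 = A·v_2 = (8, 2, 1).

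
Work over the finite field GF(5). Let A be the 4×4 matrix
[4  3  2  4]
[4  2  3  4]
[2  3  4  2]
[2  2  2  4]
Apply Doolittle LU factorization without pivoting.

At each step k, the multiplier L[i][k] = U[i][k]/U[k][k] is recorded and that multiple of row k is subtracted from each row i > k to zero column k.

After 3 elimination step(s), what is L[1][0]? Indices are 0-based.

[col 0] pivot 4
  R1 -= 1*R0 → (0, 4, 1, 0)  (L[1][0] := 1)
  R2 -= 3*R0 → (0, 4, 3, 0)  (L[2][0] := 3)
  R3 -= 3*R0 → (0, 3, 1, 2)  (L[3][0] := 3)
[col 1] pivot 4
  R2 -= 1*R1 → (0, 0, 2, 0)  (L[2][1] := 1)
  R3 -= 2*R1 → (0, 0, 4, 2)  (L[3][1] := 2)
[col 2] pivot 2
  R3 -= 2*R2 → (0, 0, 0, 2)  (L[3][2] := 2)

L[1][0] = 1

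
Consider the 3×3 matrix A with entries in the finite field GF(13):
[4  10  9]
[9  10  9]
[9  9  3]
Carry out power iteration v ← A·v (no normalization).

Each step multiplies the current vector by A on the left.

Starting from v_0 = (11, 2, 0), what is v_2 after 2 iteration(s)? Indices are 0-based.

v_2 = (3, 11, 9)

v_0 = (11, 2, 0).
v_1 = A·v_0 = (12, 2, 0).
v_2 = A·v_1 = (3, 11, 9).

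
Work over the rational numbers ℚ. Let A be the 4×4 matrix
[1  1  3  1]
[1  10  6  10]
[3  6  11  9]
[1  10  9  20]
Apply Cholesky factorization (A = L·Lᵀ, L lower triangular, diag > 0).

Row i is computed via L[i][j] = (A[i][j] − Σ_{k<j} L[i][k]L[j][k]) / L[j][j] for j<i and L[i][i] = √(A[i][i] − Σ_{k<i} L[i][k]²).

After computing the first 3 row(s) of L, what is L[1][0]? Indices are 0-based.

Step 1: L[0][0] = √(1) = 1.
  L[1][0] = (1) / L[0][0] = 1.
Step 2: L[1][1] = √(9) = 3.
  L[2][0] = (3) / L[0][0] = 3.
  L[2][1] = (3) / L[1][1] = 1.
Step 3: L[2][2] = √(1) = 1.

L[1][0] = 1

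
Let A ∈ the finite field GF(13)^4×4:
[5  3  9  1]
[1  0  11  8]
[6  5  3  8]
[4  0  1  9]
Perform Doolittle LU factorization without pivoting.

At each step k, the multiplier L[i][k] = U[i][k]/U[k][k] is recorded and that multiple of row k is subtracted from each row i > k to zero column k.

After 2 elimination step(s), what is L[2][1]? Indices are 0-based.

L[2][1] = 2

k=0: U[0][0]=5
  eliminate (1,0): mult=8, new row 1: (0, 2, 4, 0); set L[1][0]=8
  eliminate (2,0): mult=9, new row 2: (0, 4, 0, 12); set L[2][0]=9
  eliminate (3,0): mult=6, new row 3: (0, 8, 12, 3); set L[3][0]=6
k=1: U[1][1]=2
  eliminate (2,1): mult=2, new row 2: (0, 0, 5, 12); set L[2][1]=2
  eliminate (3,1): mult=4, new row 3: (0, 0, 9, 3); set L[3][1]=4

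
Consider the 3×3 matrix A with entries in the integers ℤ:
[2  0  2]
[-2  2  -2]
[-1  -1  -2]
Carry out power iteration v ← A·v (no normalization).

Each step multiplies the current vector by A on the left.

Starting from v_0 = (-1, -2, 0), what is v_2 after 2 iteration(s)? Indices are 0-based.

v_2 = (2, -6, -2)

v_0 = (-1, -2, 0).
v_1 = A·v_0 = (-2, -2, 3).
v_2 = A·v_1 = (2, -6, -2).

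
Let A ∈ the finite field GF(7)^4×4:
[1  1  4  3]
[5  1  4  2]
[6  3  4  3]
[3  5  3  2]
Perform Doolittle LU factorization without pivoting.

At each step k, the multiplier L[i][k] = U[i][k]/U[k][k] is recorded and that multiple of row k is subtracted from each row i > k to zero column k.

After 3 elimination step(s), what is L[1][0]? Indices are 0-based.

L[1][0] = 5

k=0: U[0][0]=1
  eliminate (1,0): mult=5, new row 1: (0, 3, 5, 1); set L[1][0]=5
  eliminate (2,0): mult=6, new row 2: (0, 4, 1, 6); set L[2][0]=6
  eliminate (3,0): mult=3, new row 3: (0, 2, 5, 0); set L[3][0]=3
k=1: U[1][1]=3
  eliminate (2,1): mult=6, new row 2: (0, 0, 6, 0); set L[2][1]=6
  eliminate (3,1): mult=3, new row 3: (0, 0, 4, 4); set L[3][1]=3
k=2: U[2][2]=6
  eliminate (3,2): mult=3, new row 3: (0, 0, 0, 4); set L[3][2]=3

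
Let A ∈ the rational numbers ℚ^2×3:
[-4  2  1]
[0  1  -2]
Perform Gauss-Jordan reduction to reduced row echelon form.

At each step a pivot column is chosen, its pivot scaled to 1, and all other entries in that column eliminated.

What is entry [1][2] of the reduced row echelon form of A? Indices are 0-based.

step 1: normalize row 0 (÷-4) = (1, -1/2, -1/4)
step 2: normalize row 1 (÷1) = (0, 1, -2)
  row 0: subtract -1/2×row1 = (1, 0, -5/4)

M[1][2] = -2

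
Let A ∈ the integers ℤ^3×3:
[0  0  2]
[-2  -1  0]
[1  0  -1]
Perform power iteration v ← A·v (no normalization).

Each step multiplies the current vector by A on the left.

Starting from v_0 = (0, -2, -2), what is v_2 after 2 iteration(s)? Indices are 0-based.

v_2 = (4, 6, -6)

v_0 = (0, -2, -2).
v_1 = A·v_0 = (-4, 2, 2).
v_2 = A·v_1 = (4, 6, -6).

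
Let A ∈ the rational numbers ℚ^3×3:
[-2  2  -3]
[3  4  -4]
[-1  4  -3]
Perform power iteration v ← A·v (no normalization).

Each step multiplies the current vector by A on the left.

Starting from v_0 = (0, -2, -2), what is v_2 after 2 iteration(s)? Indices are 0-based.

v_2 = (2, 14, 4)

v_0 = (0, -2, -2).
v_1 = A·v_0 = (2, 0, -2).
v_2 = A·v_1 = (2, 14, 4).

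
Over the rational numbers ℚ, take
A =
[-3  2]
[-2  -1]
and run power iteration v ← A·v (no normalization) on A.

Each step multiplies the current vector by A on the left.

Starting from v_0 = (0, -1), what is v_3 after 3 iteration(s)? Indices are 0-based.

v_3 = (-18, -19)

v_0 = (0, -1).
v_1 = A·v_0 = (-2, 1).
v_2 = A·v_1 = (8, 3).
v_3 = A·v_2 = (-18, -19).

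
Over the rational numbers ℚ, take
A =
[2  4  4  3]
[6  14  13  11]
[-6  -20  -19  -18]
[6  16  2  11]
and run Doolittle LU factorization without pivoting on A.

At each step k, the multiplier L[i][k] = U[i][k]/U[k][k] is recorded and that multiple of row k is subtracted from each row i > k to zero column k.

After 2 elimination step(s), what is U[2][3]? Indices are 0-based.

k=0: U[0][0]=2
  eliminate (1,0): mult=3, new row 1: (0, 2, 1, 2); set L[1][0]=3
  eliminate (2,0): mult=-3, new row 2: (0, -8, -7, -9); set L[2][0]=-3
  eliminate (3,0): mult=3, new row 3: (0, 4, -10, 2); set L[3][0]=3
k=1: U[1][1]=2
  eliminate (2,1): mult=-4, new row 2: (0, 0, -3, -1); set L[2][1]=-4
  eliminate (3,1): mult=2, new row 3: (0, 0, -12, -2); set L[3][1]=2

U[2][3] = -1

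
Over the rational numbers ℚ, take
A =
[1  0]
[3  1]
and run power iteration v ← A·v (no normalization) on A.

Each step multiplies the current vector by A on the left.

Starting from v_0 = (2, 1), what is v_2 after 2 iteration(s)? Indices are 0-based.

v_2 = (2, 13)

v_0 = (2, 1).
v_1 = A·v_0 = (2, 7).
v_2 = A·v_1 = (2, 13).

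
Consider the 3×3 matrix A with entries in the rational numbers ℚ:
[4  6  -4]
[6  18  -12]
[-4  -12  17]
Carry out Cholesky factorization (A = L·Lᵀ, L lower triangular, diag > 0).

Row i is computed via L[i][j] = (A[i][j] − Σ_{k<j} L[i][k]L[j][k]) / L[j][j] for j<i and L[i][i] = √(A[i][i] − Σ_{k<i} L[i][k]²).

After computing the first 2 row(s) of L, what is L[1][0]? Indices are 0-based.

Step 1: L[0][0] = √(4) = 2.
  L[1][0] = (6) / L[0][0] = 3.
Step 2: L[1][1] = √(9) = 3.

L[1][0] = 3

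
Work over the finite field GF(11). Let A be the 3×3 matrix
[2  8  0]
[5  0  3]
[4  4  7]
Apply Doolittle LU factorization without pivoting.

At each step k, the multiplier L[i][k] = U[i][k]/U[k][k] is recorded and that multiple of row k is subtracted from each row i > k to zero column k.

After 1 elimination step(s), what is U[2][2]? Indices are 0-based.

U[2][2] = 7

k=0: U[0][0]=2
  eliminate (1,0): mult=8, new row 1: (0, 2, 3); set L[1][0]=8
  eliminate (2,0): mult=2, new row 2: (0, 10, 7); set L[2][0]=2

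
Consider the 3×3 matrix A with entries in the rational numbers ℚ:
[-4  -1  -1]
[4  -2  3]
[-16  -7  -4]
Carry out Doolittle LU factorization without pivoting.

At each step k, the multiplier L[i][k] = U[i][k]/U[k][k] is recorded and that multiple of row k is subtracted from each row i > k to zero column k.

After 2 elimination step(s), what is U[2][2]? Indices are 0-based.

U[2][2] = -2

Step 1: pivot at (0,0) is -4.
  row1 ← row1 − (-1)·row0  ⇒  L[1][0]=-1, U row1=(0, -3, 2)
  row2 ← row2 − (4)·row0  ⇒  L[2][0]=4, U row2=(0, -3, 0)
Step 2: pivot at (1,1) is -3.
  row2 ← row2 − (1)·row1  ⇒  L[2][1]=1, U row2=(0, 0, -2)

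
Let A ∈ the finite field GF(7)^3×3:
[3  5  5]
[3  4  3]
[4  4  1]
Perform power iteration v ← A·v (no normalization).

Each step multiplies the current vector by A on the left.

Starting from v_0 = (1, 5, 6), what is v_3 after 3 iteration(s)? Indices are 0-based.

v_0 = (1, 5, 6).
v_1 = A·v_0 = (2, 6, 2).
v_2 = A·v_1 = (4, 1, 6).
v_3 = A·v_2 = (5, 6, 5).

v_3 = (5, 6, 5)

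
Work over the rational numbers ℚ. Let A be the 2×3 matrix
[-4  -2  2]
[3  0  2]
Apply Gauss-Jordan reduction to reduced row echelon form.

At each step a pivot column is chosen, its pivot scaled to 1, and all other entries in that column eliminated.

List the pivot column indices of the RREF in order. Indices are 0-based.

pivot columns: 0, 1

[1] R0 /= -4  ⇒  (1, 1/2, -1/2)
     R1 -= 3·R0  ⇒  (0, -3/2, 7/2)
[2] R1 /= -3/2  ⇒  (0, 1, -7/3)
     R0 -= 1/2·R1  ⇒  (1, 0, 2/3)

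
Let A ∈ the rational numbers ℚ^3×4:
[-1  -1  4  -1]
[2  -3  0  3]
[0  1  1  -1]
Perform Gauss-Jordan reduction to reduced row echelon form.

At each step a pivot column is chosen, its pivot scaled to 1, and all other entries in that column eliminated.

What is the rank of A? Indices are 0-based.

pivot(0,0)=-1: scale R0 → (1, 1, -4, 1)
  clear (1,0): R1 −= (2)R0 → (0, -5, 8, 1)
pivot(1,1)=-5: scale R1 → (0, 1, -8/5, -1/5)
  clear (0,1): R0 −= (1)R1 → (1, 0, -12/5, 6/5)
  clear (2,1): R2 −= (1)R1 → (0, 0, 13/5, -4/5)
pivot(2,2)=13/5: scale R2 → (0, 0, 1, -4/13)
  clear (0,2): R0 −= (-12/5)R2 → (1, 0, 0, 6/13)
  clear (1,2): R1 −= (-8/5)R2 → (0, 1, 0, -9/13)

rank = 3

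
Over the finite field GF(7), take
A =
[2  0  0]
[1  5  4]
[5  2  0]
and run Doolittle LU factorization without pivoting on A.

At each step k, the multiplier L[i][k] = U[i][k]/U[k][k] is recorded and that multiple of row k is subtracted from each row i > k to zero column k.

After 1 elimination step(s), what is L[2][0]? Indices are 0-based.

k=0: U[0][0]=2
  eliminate (1,0): mult=4, new row 1: (0, 5, 4); set L[1][0]=4
  eliminate (2,0): mult=6, new row 2: (0, 2, 0); set L[2][0]=6

L[2][0] = 6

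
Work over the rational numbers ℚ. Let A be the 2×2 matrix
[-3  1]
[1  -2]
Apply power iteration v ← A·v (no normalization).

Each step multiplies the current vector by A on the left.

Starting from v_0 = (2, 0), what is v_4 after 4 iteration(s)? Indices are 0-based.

v_4 = (250, -150)

v_0 = (2, 0).
v_1 = A·v_0 = (-6, 2).
v_2 = A·v_1 = (20, -10).
v_3 = A·v_2 = (-70, 40).
v_4 = A·v_3 = (250, -150).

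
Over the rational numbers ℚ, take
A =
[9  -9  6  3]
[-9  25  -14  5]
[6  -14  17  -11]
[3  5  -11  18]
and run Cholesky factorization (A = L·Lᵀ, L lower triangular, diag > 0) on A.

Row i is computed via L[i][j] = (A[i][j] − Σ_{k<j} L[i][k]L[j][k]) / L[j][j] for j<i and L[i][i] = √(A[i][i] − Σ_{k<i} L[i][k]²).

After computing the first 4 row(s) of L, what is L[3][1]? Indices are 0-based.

Step 1: L[0][0] = √(9) = 3.
  L[1][0] = (-9) / L[0][0] = -3.
Step 2: L[1][1] = √(16) = 4.
  L[2][0] = (6) / L[0][0] = 2.
  L[2][1] = (-8) / L[1][1] = -2.
Step 3: L[2][2] = √(9) = 3.
  L[3][0] = (3) / L[0][0] = 1.
  L[3][1] = (8) / L[1][1] = 2.
  L[3][2] = (-9) / L[2][2] = -3.
Step 4: L[3][3] = √(4) = 2.

L[3][1] = 2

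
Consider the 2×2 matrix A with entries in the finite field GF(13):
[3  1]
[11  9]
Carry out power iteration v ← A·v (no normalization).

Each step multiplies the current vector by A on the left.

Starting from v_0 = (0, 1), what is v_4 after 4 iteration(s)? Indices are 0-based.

v_4 = (5, 12)

v_0 = (0, 1).
v_1 = A·v_0 = (1, 9).
v_2 = A·v_1 = (12, 1).
v_3 = A·v_2 = (11, 11).
v_4 = A·v_3 = (5, 12).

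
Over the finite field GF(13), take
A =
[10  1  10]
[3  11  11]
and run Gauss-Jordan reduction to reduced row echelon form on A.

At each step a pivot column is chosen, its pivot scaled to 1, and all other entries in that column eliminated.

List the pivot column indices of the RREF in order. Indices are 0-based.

step 1: normalize row 0 (÷10) = (1, 4, 1)
  row 1: subtract 3×row0 = (0, 12, 8)
step 2: normalize row 1 (÷12) = (0, 1, 5)
  row 0: subtract 4×row1 = (1, 0, 7)

pivot columns: 0, 1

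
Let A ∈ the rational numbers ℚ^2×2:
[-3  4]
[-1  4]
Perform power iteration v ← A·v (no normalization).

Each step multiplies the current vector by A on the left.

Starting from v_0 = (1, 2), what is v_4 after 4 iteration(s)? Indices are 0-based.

v_0 = (1, 2).
v_1 = A·v_0 = (5, 7).
v_2 = A·v_1 = (13, 23).
v_3 = A·v_2 = (53, 79).
v_4 = A·v_3 = (157, 263).

v_4 = (157, 263)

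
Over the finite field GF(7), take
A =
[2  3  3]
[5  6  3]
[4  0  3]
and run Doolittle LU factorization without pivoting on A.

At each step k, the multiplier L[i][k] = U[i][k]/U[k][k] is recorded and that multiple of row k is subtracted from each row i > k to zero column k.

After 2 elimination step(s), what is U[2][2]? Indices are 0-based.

U[2][2] = 1

[col 0] pivot 2
  R1 -= 6*R0 → (0, 2, 6)  (L[1][0] := 6)
  R2 -= 2*R0 → (0, 1, 4)  (L[2][0] := 2)
[col 1] pivot 2
  R2 -= 4*R1 → (0, 0, 1)  (L[2][1] := 4)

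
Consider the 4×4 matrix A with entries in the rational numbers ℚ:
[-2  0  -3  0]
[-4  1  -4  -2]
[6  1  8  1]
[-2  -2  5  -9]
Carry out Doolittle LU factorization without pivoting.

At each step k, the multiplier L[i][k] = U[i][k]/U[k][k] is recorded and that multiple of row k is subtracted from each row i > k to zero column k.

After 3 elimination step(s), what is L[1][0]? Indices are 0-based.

Step 1: pivot at (0,0) is -2.
  row1 ← row1 − (2)·row0  ⇒  L[1][0]=2, U row1=(0, 1, 2, -2)
  row2 ← row2 − (-3)·row0  ⇒  L[2][0]=-3, U row2=(0, 1, -1, 1)
  row3 ← row3 − (1)·row0  ⇒  L[3][0]=1, U row3=(0, -2, 8, -9)
Step 2: pivot at (1,1) is 1.
  row2 ← row2 − (1)·row1  ⇒  L[2][1]=1, U row2=(0, 0, -3, 3)
  row3 ← row3 − (-2)·row1  ⇒  L[3][1]=-2, U row3=(0, 0, 12, -13)
Step 3: pivot at (2,2) is -3.
  row3 ← row3 − (-4)·row2  ⇒  L[3][2]=-4, U row3=(0, 0, 0, -1)

L[1][0] = 2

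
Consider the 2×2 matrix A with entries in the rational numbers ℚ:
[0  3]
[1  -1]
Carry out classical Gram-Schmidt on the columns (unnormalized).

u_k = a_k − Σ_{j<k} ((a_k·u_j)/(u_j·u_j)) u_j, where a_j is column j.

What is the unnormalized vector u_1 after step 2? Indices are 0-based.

Step 1: u_0 = a_0 = (0, 1).
Step 2: u_1 = a_1 − (-1)·u_0 = (3, 0).

u_1 = (3, 0)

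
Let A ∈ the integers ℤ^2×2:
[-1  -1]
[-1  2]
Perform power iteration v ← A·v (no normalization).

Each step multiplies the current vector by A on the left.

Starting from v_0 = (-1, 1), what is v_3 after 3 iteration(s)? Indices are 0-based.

v_0 = (-1, 1).
v_1 = A·v_0 = (0, 3).
v_2 = A·v_1 = (-3, 6).
v_3 = A·v_2 = (-3, 15).

v_3 = (-3, 15)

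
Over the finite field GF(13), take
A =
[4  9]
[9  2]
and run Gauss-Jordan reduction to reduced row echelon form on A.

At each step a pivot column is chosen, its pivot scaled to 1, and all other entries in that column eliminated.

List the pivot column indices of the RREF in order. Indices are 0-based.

step 1: normalize row 0 (÷4) = (1, 12)
  row 1: subtract 9×row0 = (0, 11)
step 2: normalize row 1 (÷11) = (0, 1)
  row 0: subtract 12×row1 = (1, 0)

pivot columns: 0, 1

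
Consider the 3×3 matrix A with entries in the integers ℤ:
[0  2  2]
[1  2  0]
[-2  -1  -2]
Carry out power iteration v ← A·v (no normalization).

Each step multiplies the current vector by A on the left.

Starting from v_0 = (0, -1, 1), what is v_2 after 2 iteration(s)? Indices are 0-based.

v_0 = (0, -1, 1).
v_1 = A·v_0 = (0, -2, -1).
v_2 = A·v_1 = (-6, -4, 4).

v_2 = (-6, -4, 4)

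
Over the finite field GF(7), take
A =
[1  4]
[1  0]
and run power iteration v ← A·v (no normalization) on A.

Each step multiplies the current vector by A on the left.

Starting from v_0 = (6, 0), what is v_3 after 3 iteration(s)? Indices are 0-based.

v_3 = (5, 2)

v_0 = (6, 0).
v_1 = A·v_0 = (6, 6).
v_2 = A·v_1 = (2, 6).
v_3 = A·v_2 = (5, 2).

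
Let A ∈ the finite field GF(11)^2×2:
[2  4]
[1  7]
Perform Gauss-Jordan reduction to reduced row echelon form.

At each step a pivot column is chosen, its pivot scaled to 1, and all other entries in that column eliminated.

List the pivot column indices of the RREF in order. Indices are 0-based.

pivot columns: 0, 1

step 1: normalize row 0 (÷2) = (1, 2)
  row 1: subtract 1×row0 = (0, 5)
step 2: normalize row 1 (÷5) = (0, 1)
  row 0: subtract 2×row1 = (1, 0)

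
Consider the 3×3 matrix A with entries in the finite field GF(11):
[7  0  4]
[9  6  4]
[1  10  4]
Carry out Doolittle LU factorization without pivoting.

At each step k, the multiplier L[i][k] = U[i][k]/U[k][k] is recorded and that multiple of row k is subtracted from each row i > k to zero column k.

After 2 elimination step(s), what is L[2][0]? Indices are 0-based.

Step 1: pivot at (0,0) is 7.
  row1 ← row1 − (6)·row0  ⇒  L[1][0]=6, U row1=(0, 6, 2)
  row2 ← row2 − (8)·row0  ⇒  L[2][0]=8, U row2=(0, 10, 5)
Step 2: pivot at (1,1) is 6.
  row2 ← row2 − (9)·row1  ⇒  L[2][1]=9, U row2=(0, 0, 9)

L[2][0] = 8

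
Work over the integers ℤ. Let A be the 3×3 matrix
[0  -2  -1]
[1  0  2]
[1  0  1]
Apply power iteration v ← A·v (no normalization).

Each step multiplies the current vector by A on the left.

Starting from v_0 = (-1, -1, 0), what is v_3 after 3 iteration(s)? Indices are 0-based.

v_3 = (-1, 5, 4)

v_0 = (-1, -1, 0).
v_1 = A·v_0 = (2, -1, -1).
v_2 = A·v_1 = (3, 0, 1).
v_3 = A·v_2 = (-1, 5, 4).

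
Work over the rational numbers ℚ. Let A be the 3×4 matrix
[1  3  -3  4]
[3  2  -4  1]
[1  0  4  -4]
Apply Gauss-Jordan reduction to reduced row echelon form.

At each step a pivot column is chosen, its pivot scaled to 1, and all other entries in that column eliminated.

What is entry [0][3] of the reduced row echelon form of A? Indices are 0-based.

M[0][3] = -22/17

step 1: normalize row 0 (÷1) = (1, 3, -3, 4)
  row 1: subtract 3×row0 = (0, -7, 5, -11)
  row 2: subtract 1×row0 = (0, -3, 7, -8)
step 2: normalize row 1 (÷-7) = (0, 1, -5/7, 11/7)
  row 0: subtract 3×row1 = (1, 0, -6/7, -5/7)
  row 2: subtract -3×row1 = (0, 0, 34/7, -23/7)
step 3: normalize row 2 (÷34/7) = (0, 0, 1, -23/34)
  row 0: subtract -6/7×row2 = (1, 0, 0, -22/17)
  row 1: subtract -5/7×row2 = (0, 1, 0, 37/34)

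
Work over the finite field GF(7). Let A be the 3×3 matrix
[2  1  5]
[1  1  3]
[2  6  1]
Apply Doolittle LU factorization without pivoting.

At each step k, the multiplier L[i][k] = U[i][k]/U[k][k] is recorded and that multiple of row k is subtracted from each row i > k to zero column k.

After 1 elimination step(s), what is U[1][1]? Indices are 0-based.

k=0: U[0][0]=2
  eliminate (1,0): mult=4, new row 1: (0, 4, 4); set L[1][0]=4
  eliminate (2,0): mult=1, new row 2: (0, 5, 3); set L[2][0]=1

U[1][1] = 4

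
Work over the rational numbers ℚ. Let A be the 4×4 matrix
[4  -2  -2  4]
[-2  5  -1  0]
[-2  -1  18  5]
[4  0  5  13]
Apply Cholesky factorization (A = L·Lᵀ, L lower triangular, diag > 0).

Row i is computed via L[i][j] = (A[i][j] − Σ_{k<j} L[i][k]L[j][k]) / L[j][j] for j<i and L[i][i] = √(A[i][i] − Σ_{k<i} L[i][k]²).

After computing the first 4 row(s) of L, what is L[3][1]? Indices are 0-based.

L[3][1] = 1

Step 1: L[0][0] = √(4) = 2.
  L[1][0] = (-2) / L[0][0] = -1.
Step 2: L[1][1] = √(4) = 2.
  L[2][0] = (-2) / L[0][0] = -1.
  L[2][1] = (-2) / L[1][1] = -1.
Step 3: L[2][2] = √(16) = 4.
  L[3][0] = (4) / L[0][0] = 2.
  L[3][1] = (2) / L[1][1] = 1.
  L[3][2] = (8) / L[2][2] = 2.
Step 4: L[3][3] = √(4) = 2.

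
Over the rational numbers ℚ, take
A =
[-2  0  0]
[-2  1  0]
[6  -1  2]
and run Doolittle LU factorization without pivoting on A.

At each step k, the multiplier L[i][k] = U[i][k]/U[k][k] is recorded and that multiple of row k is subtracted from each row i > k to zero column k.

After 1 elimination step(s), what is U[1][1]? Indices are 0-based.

k=0: U[0][0]=-2
  eliminate (1,0): mult=1, new row 1: (0, 1, 0); set L[1][0]=1
  eliminate (2,0): mult=-3, new row 2: (0, -1, 2); set L[2][0]=-3

U[1][1] = 1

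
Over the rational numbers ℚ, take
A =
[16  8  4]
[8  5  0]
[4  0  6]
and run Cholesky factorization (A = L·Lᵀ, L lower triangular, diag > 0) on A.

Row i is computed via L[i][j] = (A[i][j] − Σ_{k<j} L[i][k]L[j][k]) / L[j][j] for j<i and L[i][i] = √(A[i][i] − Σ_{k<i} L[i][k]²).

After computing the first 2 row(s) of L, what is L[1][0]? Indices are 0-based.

Step 1: L[0][0] = √(16) = 4.
  L[1][0] = (8) / L[0][0] = 2.
Step 2: L[1][1] = √(1) = 1.

L[1][0] = 2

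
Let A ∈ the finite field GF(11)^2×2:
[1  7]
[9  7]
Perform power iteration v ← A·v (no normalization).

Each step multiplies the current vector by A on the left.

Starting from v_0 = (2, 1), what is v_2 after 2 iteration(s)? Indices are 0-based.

v_0 = (2, 1).
v_1 = A·v_0 = (9, 3).
v_2 = A·v_1 = (8, 3).

v_2 = (8, 3)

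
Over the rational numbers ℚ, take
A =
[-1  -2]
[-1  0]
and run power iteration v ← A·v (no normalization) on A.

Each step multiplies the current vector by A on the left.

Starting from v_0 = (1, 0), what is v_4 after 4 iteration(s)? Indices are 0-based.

v_0 = (1, 0).
v_1 = A·v_0 = (-1, -1).
v_2 = A·v_1 = (3, 1).
v_3 = A·v_2 = (-5, -3).
v_4 = A·v_3 = (11, 5).

v_4 = (11, 5)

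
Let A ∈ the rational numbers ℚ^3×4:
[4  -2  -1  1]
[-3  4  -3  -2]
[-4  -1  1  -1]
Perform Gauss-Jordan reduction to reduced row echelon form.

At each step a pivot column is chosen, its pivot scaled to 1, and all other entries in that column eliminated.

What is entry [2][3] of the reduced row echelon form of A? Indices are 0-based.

pivot(0,0)=4: scale R0 → (1, -1/2, -1/4, 1/4)
  clear (1,0): R1 −= (-3)R0 → (0, 5/2, -15/4, -5/4)
  clear (2,0): R2 −= (-4)R0 → (0, -3, 0, 0)
pivot(1,1)=5/2: scale R1 → (0, 1, -3/2, -1/2)
  clear (0,1): R0 −= (-1/2)R1 → (1, 0, -1, 0)
  clear (2,1): R2 −= (-3)R1 → (0, 0, -9/2, -3/2)
pivot(2,2)=-9/2: scale R2 → (0, 0, 1, 1/3)
  clear (0,2): R0 −= (-1)R2 → (1, 0, 0, 1/3)
  clear (1,2): R1 −= (-3/2)R2 → (0, 1, 0, 0)

M[2][3] = 1/3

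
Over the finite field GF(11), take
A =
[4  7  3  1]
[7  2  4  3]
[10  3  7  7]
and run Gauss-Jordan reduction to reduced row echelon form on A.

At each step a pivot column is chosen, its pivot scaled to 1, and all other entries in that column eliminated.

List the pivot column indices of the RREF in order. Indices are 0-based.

pivot columns: 0, 1, 2

pivot(0,0)=4: scale R0 → (1, 10, 9, 3)
  clear (1,0): R1 −= (7)R0 → (0, 9, 7, 4)
  clear (2,0): R2 −= (10)R0 → (0, 2, 5, 10)
pivot(1,1)=9: scale R1 → (0, 1, 2, 9)
  clear (0,1): R0 −= (10)R1 → (1, 0, 0, 1)
  clear (2,1): R2 −= (2)R1 → (0, 0, 1, 3)
pivot(2,2)=1: scale R2 → (0, 0, 1, 3)
  clear (1,2): R1 −= (2)R2 → (0, 1, 0, 3)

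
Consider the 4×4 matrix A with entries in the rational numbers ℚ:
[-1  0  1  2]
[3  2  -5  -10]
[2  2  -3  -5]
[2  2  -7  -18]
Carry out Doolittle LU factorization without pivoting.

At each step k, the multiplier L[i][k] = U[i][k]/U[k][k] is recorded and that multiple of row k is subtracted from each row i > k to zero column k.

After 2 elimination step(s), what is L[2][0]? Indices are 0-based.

Step 1: pivot at (0,0) is -1.
  row1 ← row1 − (-3)·row0  ⇒  L[1][0]=-3, U row1=(0, 2, -2, -4)
  row2 ← row2 − (-2)·row0  ⇒  L[2][0]=-2, U row2=(0, 2, -1, -1)
  row3 ← row3 − (-2)·row0  ⇒  L[3][0]=-2, U row3=(0, 2, -5, -14)
Step 2: pivot at (1,1) is 2.
  row2 ← row2 − (1)·row1  ⇒  L[2][1]=1, U row2=(0, 0, 1, 3)
  row3 ← row3 − (1)·row1  ⇒  L[3][1]=1, U row3=(0, 0, -3, -10)

L[2][0] = -2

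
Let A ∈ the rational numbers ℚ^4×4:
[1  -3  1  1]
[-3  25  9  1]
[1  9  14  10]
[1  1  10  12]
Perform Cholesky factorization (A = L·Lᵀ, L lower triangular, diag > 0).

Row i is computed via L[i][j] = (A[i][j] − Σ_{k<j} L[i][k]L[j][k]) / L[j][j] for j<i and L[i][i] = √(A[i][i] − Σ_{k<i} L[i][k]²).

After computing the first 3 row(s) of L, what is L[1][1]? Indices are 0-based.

Step 1: L[0][0] = √(1) = 1.
  L[1][0] = (-3) / L[0][0] = -3.
Step 2: L[1][1] = √(16) = 4.
  L[2][0] = (1) / L[0][0] = 1.
  L[2][1] = (12) / L[1][1] = 3.
Step 3: L[2][2] = √(4) = 2.

L[1][1] = 4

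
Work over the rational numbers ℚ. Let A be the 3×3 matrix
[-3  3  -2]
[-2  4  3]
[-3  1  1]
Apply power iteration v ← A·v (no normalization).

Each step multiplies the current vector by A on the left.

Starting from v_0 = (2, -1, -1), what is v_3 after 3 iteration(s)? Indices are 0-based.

v_0 = (2, -1, -1).
v_1 = A·v_0 = (-7, -11, -8).
v_2 = A·v_1 = (4, -54, 2).
v_3 = A·v_2 = (-178, -218, -64).

v_3 = (-178, -218, -64)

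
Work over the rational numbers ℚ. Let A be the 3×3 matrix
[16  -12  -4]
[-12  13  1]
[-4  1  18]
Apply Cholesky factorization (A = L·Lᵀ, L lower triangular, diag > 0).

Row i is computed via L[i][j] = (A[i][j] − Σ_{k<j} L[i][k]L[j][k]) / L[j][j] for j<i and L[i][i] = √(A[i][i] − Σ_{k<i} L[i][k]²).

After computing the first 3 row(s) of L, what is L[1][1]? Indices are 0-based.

Step 1: L[0][0] = √(16) = 4.
  L[1][0] = (-12) / L[0][0] = -3.
Step 2: L[1][1] = √(4) = 2.
  L[2][0] = (-4) / L[0][0] = -1.
  L[2][1] = (-2) / L[1][1] = -1.
Step 3: L[2][2] = √(16) = 4.

L[1][1] = 2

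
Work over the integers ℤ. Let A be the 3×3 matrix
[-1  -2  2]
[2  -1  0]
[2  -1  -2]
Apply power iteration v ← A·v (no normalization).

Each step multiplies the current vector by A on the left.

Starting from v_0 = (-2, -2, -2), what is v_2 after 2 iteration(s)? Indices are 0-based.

v_2 = (6, 6, 2)

v_0 = (-2, -2, -2).
v_1 = A·v_0 = (2, -2, 2).
v_2 = A·v_1 = (6, 6, 2).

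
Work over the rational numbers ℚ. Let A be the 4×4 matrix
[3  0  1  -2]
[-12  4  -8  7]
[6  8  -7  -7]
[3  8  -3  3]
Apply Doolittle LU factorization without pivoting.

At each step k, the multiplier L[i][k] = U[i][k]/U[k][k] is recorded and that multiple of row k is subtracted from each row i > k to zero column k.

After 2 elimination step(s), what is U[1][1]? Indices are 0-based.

[col 0] pivot 3
  R1 -= -4*R0 → (0, 4, -4, -1)  (L[1][0] := -4)
  R2 -= 2*R0 → (0, 8, -9, -3)  (L[2][0] := 2)
  R3 -= 1*R0 → (0, 8, -4, 5)  (L[3][0] := 1)
[col 1] pivot 4
  R2 -= 2*R1 → (0, 0, -1, -1)  (L[2][1] := 2)
  R3 -= 2*R1 → (0, 0, 4, 7)  (L[3][1] := 2)

U[1][1] = 4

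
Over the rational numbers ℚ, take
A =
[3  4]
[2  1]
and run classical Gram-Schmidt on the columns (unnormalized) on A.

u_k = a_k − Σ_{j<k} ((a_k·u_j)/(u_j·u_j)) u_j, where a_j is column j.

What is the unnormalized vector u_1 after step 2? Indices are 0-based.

u_1 = (10/13, -15/13)

Step 1: u_0 = a_0 = (3, 2).
Step 2: u_1 = a_1 − (14/13)·u_0 = (10/13, -15/13).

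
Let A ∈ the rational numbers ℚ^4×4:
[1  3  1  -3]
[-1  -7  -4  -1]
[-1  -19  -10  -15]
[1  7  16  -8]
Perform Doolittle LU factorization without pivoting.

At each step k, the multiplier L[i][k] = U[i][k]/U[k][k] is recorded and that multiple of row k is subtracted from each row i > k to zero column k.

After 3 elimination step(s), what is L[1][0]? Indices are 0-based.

L[1][0] = -1

[col 0] pivot 1
  R1 -= -1*R0 → (0, -4, -3, -4)  (L[1][0] := -1)
  R2 -= -1*R0 → (0, -16, -9, -18)  (L[2][0] := -1)
  R3 -= 1*R0 → (0, 4, 15, -5)  (L[3][0] := 1)
[col 1] pivot -4
  R2 -= 4*R1 → (0, 0, 3, -2)  (L[2][1] := 4)
  R3 -= -1*R1 → (0, 0, 12, -9)  (L[3][1] := -1)
[col 2] pivot 3
  R3 -= 4*R2 → (0, 0, 0, -1)  (L[3][2] := 4)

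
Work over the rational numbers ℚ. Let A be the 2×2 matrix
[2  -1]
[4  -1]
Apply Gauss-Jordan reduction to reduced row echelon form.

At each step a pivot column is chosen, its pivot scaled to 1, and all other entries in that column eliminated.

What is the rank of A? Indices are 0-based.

step 1: normalize row 0 (÷2) = (1, -1/2)
  row 1: subtract 4×row0 = (0, 1)
step 2: normalize row 1 (÷1) = (0, 1)
  row 0: subtract -1/2×row1 = (1, 0)

rank = 2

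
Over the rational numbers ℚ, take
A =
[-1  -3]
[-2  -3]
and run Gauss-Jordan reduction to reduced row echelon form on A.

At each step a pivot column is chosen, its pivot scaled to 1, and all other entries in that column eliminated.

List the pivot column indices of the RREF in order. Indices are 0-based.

step 1: normalize row 0 (÷-1) = (1, 3)
  row 1: subtract -2×row0 = (0, 3)
step 2: normalize row 1 (÷3) = (0, 1)
  row 0: subtract 3×row1 = (1, 0)

pivot columns: 0, 1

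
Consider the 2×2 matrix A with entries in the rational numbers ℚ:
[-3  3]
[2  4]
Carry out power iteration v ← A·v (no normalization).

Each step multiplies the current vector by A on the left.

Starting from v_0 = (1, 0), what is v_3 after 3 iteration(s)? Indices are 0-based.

v_3 = (-39, 38)

v_0 = (1, 0).
v_1 = A·v_0 = (-3, 2).
v_2 = A·v_1 = (15, 2).
v_3 = A·v_2 = (-39, 38).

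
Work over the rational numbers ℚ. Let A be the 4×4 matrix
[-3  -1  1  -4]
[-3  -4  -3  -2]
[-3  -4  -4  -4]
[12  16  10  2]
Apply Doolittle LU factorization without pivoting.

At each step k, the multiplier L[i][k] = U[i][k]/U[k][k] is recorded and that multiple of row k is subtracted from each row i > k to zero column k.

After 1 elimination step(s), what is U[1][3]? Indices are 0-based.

U[1][3] = 2

Step 1: pivot at (0,0) is -3.
  row1 ← row1 − (1)·row0  ⇒  L[1][0]=1, U row1=(0, -3, -4, 2)
  row2 ← row2 − (1)·row0  ⇒  L[2][0]=1, U row2=(0, -3, -5, 0)
  row3 ← row3 − (-4)·row0  ⇒  L[3][0]=-4, U row3=(0, 12, 14, -14)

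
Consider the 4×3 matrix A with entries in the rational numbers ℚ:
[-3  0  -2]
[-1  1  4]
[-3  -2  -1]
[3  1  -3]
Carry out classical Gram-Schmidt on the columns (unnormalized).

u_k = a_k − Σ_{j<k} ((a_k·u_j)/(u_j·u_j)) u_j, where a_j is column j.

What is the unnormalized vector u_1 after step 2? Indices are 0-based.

u_1 = (6/7, 9/7, -8/7, 1/7)

Step 1: u_0 = a_0 = (-3, -1, -3, 3).
Step 2: u_1 = a_1 − (2/7)·u_0 = (6/7, 9/7, -8/7, 1/7).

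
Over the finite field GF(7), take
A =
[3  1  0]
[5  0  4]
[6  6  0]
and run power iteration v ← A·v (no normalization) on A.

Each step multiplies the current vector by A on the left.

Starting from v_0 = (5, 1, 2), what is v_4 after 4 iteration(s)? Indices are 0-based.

v_4 = (0, 2, 3)

v_0 = (5, 1, 2).
v_1 = A·v_0 = (2, 5, 1).
v_2 = A·v_1 = (4, 0, 0).
v_3 = A·v_2 = (5, 6, 3).
v_4 = A·v_3 = (0, 2, 3).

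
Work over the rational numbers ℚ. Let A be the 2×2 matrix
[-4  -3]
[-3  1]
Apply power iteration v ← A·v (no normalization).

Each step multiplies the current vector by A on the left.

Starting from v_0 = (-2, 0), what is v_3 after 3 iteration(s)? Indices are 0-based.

v_0 = (-2, 0).
v_1 = A·v_0 = (8, 6).
v_2 = A·v_1 = (-50, -18).
v_3 = A·v_2 = (254, 132).

v_3 = (254, 132)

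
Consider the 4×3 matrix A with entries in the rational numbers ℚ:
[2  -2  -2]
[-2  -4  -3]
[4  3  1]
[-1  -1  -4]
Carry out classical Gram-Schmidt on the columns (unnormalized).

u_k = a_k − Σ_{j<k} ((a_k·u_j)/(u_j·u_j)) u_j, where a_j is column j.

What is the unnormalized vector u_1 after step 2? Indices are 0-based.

Step 1: u_0 = a_0 = (2, -2, 4, -1).
Step 2: u_1 = a_1 − (17/25)·u_0 = (-84/25, -66/25, 7/25, -8/25).

u_1 = (-84/25, -66/25, 7/25, -8/25)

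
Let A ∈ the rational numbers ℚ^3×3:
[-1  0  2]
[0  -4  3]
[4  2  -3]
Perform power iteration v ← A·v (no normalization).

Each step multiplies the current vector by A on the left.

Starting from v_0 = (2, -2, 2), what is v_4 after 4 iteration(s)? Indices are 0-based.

v_4 = (-638, -2318, 1930)

v_0 = (2, -2, 2).
v_1 = A·v_0 = (2, 14, -2).
v_2 = A·v_1 = (-6, -62, 42).
v_3 = A·v_2 = (90, 374, -274).
v_4 = A·v_3 = (-638, -2318, 1930).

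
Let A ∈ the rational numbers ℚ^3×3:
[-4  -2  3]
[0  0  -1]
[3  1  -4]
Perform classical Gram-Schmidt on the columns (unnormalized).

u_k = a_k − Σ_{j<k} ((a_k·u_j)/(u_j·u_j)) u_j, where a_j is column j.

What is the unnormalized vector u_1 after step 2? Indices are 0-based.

u_1 = (-6/25, 0, -8/25)

Step 1: u_0 = a_0 = (-4, 0, 3).
Step 2: u_1 = a_1 − (11/25)·u_0 = (-6/25, 0, -8/25).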